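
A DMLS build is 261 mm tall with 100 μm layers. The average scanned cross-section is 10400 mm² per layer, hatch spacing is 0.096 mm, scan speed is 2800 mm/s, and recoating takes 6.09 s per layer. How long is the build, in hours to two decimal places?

32.47 hours

Layers = ⌈261/0.1⌉ = 2610.
Scan path per layer = 10400 / 0.096 = 108333.3 mm.
Per-layer scan time: 108333.3 / 2800 → 38.6905 s.
Layer cycle = 38.6905 + 6.09, so 44.7805 s.
Total: 2610 × 44.7805 s = 116877.105 s → 32.47 hours.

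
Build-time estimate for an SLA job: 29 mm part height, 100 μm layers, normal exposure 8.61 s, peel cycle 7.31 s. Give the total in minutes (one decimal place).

Layer count = ceil(29 / 0.1) = 290.
Each layer takes: 8.61 + 7.31 → 15.92 s.
Total = 290 × 15.92 = 4616.8 s = 76.9 minutes.

76.9 minutes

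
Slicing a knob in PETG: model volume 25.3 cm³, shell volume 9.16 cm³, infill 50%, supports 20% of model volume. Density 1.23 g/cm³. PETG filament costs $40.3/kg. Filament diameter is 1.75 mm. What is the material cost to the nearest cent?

Interior volume = 25.3 − 9.16, so 16.14 cm³.
Infill volume = 0.50 × 16.14 = 8.07 cm³.
Support = 0.20 × 25.3 = 5.06 cm³.
Deposited volume = 9.16 + 8.07 + 5.06 = 22.29 cm³.
Mass = 22.29 × 1.23 = 27.4167 g.
Cost = 27.4167 g / 1000 × $40.3/kg = $1.10.

$1.10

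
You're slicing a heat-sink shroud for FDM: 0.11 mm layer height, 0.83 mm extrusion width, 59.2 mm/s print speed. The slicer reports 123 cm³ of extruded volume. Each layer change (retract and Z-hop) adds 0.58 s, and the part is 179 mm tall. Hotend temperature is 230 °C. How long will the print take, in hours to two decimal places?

6.58 hours

Bead cross-section = 0.11 × 0.83 = 0.0913 mm².
Toolpath length = 123 cm³ / 0.0913 mm² = 123000 / 0.0913 = 1347207 mm.
Time extruding: 1347207 / 59.2 → 22756.9 s.
Number of layers: 179 / 0.11 → 1628 (rounded up).
Layer-change overhead = 1628 × 0.58 = 944.24 s.
Total = 22756.9 + 944.24 = 23701.14 s = 6.58 hours.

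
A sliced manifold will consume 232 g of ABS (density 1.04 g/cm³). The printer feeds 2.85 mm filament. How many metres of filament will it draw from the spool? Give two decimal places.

Extruded volume: 232/1.04 = 223.0769 cm³ (223076.9 mm³).
Cross-section of 2.85 mm filament: π·(2.85/2)² = 6.3794 mm².
Length = 223076.9 / 6.3794 = 34968.32 mm = 34.97 m.

34.97 m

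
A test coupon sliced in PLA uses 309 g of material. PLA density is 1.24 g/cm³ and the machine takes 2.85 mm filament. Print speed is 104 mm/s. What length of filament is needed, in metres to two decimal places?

Extruded volume: 309/1.24 = 249.1935 cm³ (249193.5 mm³).
Filament cross-section = π × (2.85/2)² = 6.3794 mm².
L = V/A = 249193.5/6.3794 = 39062.22 mm → 39.06 m.

39.06 m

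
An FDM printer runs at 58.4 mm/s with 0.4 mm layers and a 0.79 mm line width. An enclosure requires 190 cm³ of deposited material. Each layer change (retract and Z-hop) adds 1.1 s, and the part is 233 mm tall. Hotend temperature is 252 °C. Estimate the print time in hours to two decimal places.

3.04 hours

Bead cross-section = 0.4 × 0.79 = 0.316 mm².
Toolpath length = 190 cm³ / 0.316 mm² = 190000 / 0.316 = 601265.8 mm.
Time extruding = 601265.8 / 58.4, so 10295.6 s.
Layer count = ceil(233 / 0.4) = 583.
Z-hop total = 583 × 1.1 = 641.3 s.
Total = 10295.6 + 641.3 = 10936.9 s = 3.04 hours.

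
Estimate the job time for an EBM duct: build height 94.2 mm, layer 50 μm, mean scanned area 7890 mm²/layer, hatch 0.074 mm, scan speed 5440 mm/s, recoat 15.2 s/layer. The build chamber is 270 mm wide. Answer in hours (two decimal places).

18.21 hours

Layer count = ceil(94.2 / 0.05) = 1884.
Per-layer scan distance: 7890 / 0.074 → 106621.6 mm.
Per-layer scan time = 106621.6 / 5440, so 19.5996 s.
Time per layer = 19.5996 + 15.2, so 34.7996 s.
Total: 1884 × 34.7996 s = 65562.4464 s → 18.21 hours.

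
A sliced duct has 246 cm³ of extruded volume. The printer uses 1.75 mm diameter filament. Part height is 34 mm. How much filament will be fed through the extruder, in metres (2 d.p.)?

102.27 m

Cross-section of 1.75 mm filament: π·(1.75/2)² = 2.4053 mm².
Length = 246 cm³ / 2.4053 mm² = 246000 / 2.4053 = 102274.14 mm = 102.27 m.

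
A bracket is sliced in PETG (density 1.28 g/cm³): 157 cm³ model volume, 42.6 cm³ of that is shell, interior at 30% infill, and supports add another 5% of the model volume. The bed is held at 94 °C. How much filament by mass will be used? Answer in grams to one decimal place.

Interior volume = 157 − 42.6 = 114.4 cm³.
Infill volume = 0.30 × 114.4, so 34.32 cm³.
Support = 0.05 × 157 = 7.85 cm³.
Total extruded = 42.6 + 34.32 + 7.85, so 84.77 cm³.
Mass = 84.77 × 1.28 = 108.5056 g.

108.5 g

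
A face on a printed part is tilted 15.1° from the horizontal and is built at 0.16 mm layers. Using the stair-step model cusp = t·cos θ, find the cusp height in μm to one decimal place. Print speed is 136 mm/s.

154.5 μm

cos(15.1°) = 0.9655, so cusp = 0.16 × 0.9655 = 0.15448 mm → 154.5 μm.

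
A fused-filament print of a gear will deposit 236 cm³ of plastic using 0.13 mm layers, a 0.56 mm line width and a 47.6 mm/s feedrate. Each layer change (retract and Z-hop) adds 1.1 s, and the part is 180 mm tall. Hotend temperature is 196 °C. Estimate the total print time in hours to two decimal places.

19.34 hours

Line area: 0.13 × 0.56 → 0.0728 mm².
Path length: 236000 mm³ / 0.0728 mm² → 3241758.2 mm.
Time extruding = 3241758.2 / 47.6, so 68104.2 s.
Layer count = ceil(180 / 0.13) = 1385.
Non-print overhead = 1385 × 1.1, so 1523.5 s.
Altogether 68104.2 + 1523.5 = 69627.7 s, i.e. 19.34 hours.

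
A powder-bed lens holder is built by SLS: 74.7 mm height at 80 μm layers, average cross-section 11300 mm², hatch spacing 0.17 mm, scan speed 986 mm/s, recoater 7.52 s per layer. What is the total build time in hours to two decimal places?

Layers = ⌈74.7/0.08⌉ = 934.
Scan path per layer: 11300 / 0.17 → 66470.6 mm.
Laser time per layer = 66470.6 / 986, so 67.4144 s.
Per-layer time: 67.4144 + 7.52 → 74.9344 s.
Total: 934 × 74.9344 s = 69988.7296 s → 19.44 hours.

19.44 hours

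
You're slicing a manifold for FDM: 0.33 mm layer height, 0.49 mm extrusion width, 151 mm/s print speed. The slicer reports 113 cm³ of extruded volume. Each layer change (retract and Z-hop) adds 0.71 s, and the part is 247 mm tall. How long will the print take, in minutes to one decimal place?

Extrusion cross-section = 0.33 × 0.49, so 0.1617 mm².
Total extruded path = 113000/0.1617 = 698825 mm.
Extrusion time = 698825 / 151 = 4628 s.
Layer count = ceil(247 / 0.33) = 749.
Layer-change overhead: 749 × 0.71 → 531.79 s.
Total = 4628 + 531.79 = 5159.79 s = 86.0 minutes.

86.0 minutes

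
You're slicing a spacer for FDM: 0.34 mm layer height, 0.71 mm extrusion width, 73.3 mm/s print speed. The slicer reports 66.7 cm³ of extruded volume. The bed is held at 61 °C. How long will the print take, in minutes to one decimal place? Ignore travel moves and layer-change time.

Line area = 0.34 × 0.71, so 0.2414 mm².
Path length: 66700 mm³ / 0.2414 mm² → 276304.9 mm.
Time extruding: 276304.9 / 73.3 → 3769.5 s.
That's 3769.5 s → 62.8 minutes.

62.8 minutes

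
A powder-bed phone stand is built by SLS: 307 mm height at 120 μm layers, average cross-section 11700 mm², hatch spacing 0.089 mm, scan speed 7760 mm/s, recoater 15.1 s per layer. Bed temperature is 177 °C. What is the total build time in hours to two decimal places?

Layers = ⌈307/0.12⌉ = 2559.
Scan path per layer: 11700 / 0.089 → 131460.7 mm.
Per-layer scan time = 131460.7 / 7760 = 16.9408 s.
Per-layer time = 16.9408 + 15.1 = 32.0408 s.
2559 layers × 32.0408 s/layer = 81992.4072 s, i.e. 22.78 hours.

22.78 hours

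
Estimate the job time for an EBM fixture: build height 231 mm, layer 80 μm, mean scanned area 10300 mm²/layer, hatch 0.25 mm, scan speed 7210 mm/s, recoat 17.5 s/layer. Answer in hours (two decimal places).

18.62 hours

Layers = ⌈231/0.08⌉ = 2888.
Scan path per layer: 10300 / 0.25 → 41200 mm.
Beam time per layer = 41200 / 7210 = 5.7143 s.
Layer cycle = 5.7143 + 17.5, so 23.2143 s.
2888 layers × 23.2143 s/layer = 67042.8984 s, i.e. 18.62 hours.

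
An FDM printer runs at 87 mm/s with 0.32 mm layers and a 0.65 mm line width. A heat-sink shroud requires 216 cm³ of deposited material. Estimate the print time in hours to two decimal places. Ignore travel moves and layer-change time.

Extrusion cross-section = 0.32 × 0.65 = 0.208 mm².
Path length: 216000 mm³ / 0.208 mm² → 1038461.5 mm.
Time extruding = 1038461.5 / 87 = 11936.3 s.
11936.3 s = 3.32 hours.

3.32 hours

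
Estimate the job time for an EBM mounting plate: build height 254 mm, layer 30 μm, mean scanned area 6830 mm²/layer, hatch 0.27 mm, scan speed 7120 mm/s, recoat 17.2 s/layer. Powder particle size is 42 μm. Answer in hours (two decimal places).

48.81 hours

Layer count = ceil(254 / 0.03) = 8467.
Per-layer scan distance = 6830 / 0.27, so 25296.3 mm.
Scan time per layer = 25296.3 / 7120 = 3.5529 s.
Per-layer time = 3.5529 + 17.2 = 20.7529 s.
Build time = 8467 × 20.7529 = 175714.8043 s = 48.81 hours.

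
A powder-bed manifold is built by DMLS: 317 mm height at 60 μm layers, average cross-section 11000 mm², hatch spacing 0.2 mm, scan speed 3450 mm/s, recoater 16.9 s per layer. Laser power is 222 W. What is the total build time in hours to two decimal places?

48.20 hours

Layer count = ceil(317 / 0.06) = 5284.
Scan path per layer = 11000 / 0.2, so 55000 mm.
Per-layer scan time = 55000 / 3450 = 15.942 s.
Layer cycle = 15.942 + 16.9, so 32.842 s.
5284 layers × 32.842 s/layer = 173537.128 s, i.e. 48.20 hours.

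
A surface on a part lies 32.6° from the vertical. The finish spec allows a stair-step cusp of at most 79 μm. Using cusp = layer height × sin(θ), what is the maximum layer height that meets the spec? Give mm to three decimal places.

0.147 mm

sin(32.6°) = 0.5388; t_max = 0.079/0.5388 = 0.147 mm.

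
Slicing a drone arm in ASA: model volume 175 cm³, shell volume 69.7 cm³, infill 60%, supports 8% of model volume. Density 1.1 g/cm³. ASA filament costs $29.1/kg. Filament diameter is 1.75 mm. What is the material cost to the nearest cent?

$4.70

Infill region = 175 − 69.7 = 105.3 cm³.
Infill deposited: 0.60 × 105.3 → 63.18 cm³.
Support: 0.08 × 175 → 14 cm³.
Total extruded: 69.7 + 63.18 + 14 → 146.88 cm³.
Mass: 146.88 × 1.1 → 161.568 g.
Cost = 161.568 g / 1000 × $29.1/kg = $4.70.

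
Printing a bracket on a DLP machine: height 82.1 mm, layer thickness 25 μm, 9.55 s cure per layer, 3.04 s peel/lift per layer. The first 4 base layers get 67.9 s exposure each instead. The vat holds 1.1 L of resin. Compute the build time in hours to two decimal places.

Layer count = ceil(82.1 / 0.025) = 3284.
Base layers: 4 × (67.9 + 3.04) → 283.76 s.
Regular layers = 3280 × (9.55 + 3.04), so 41295.2 s.
Total = 283.76 + 41295.2 = 41578.96 s = 11.55 hours.

11.55 hours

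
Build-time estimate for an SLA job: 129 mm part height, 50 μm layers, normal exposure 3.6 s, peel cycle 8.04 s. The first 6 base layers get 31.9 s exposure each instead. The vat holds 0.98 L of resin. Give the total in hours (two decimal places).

8.39 hours

Layer count = ceil(129 / 0.05) = 2580.
Base layers: 6 × (31.9 + 8.04) → 239.64 s.
Remaining layers: 2574 × (3.6 + 8.04) → 29961.36 s.
Total = 239.64 + 29961.36 = 30201 s = 8.39 hours.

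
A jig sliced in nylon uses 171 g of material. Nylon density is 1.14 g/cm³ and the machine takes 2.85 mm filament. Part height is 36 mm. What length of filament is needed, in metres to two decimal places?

Volume = 171 g / 1.14 g·cm⁻³ = 150 cm³ = 150000 mm³.
A = π r² = π × 1.425² = 6.3794 mm².
L = V/A = 150000/6.3794 = 23513.18 mm → 23.51 m.

23.51 m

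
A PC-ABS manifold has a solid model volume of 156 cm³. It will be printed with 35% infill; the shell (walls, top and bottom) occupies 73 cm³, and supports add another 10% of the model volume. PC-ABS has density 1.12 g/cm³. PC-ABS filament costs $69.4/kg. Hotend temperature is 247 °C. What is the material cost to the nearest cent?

Interior volume = 156 − 73 = 83 cm³.
Deposited infill: 0.35 × 83 → 29.05 cm³.
Support = 0.10 × 156 = 15.6 cm³.
Deposited volume = 73 + 29.05 + 15.6, so 117.65 cm³.
Mass = 117.65 × 1.12, so 131.768 g.
Cost = 131.768 g / 1000 × $69.4/kg = $9.14.

$9.14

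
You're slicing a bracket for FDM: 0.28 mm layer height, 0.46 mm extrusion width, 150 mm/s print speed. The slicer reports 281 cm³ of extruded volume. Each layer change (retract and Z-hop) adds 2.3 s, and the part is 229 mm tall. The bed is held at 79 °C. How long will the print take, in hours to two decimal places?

Extrusion cross-section = 0.28 × 0.46, so 0.1288 mm².
Toolpath length = 281 cm³ / 0.1288 mm² = 281000 / 0.1288 = 2181677 mm.
Time extruding = 2181677 / 150, so 14544.5 s.
Layers = ⌈229/0.28⌉ = 818.
Non-print overhead = 818 × 2.3 = 1881.4 s.
Total = 14544.5 + 1881.4 = 16425.9 s = 4.56 hours.

4.56 hours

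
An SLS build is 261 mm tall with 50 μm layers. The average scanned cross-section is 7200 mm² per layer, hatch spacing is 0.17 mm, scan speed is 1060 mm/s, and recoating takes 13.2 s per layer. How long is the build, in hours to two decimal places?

77.08 hours

Layers = ⌈261/0.05⌉ = 5220.
Per-layer scan distance: 7200 / 0.17 → 42352.9 mm.
Scan time per layer = 42352.9 / 1060 = 39.9556 s.
Per-layer time = 39.9556 + 13.2, so 53.1556 s.
Total: 5220 × 53.1556 s = 277472.232 s → 77.08 hours.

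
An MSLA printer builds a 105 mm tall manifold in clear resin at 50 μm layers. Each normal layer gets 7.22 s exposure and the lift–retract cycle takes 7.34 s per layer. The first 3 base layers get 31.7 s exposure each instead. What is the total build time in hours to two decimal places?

8.51 hours

Number of layers: 105 / 0.05 → 2100 (rounded up).
Bottom layers = 3 × (31.7 + 7.34) = 117.12 s.
Regular layers = 2097 × (7.22 + 7.34) = 30532.32 s.
Total = 117.12 + 30532.32 = 30649.44 s = 8.51 hours.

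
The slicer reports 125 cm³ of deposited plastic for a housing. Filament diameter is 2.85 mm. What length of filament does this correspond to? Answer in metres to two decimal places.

Filament cross-section = π × (2.85/2)² = 6.3794 mm².
L = 125000 mm³ / 6.3794 mm² = 19594.32 mm, i.e. 19.59 m.

19.59 m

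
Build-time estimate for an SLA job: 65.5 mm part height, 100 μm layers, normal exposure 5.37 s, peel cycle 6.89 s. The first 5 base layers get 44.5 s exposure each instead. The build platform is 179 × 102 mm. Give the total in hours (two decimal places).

2.28 hours

Layer count = ceil(65.5 / 0.1) = 655.
Base layers: 5 × (44.5 + 6.89) → 256.95 s.
Normal layers = 650 × (5.37 + 6.89) = 7969 s.
Total = 256.95 + 7969 = 8225.95 s = 2.28 hours.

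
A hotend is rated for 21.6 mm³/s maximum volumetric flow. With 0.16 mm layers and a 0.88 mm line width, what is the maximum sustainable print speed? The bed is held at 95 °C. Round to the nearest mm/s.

A = 0.16 × 0.88 = 0.1408 mm².
Max speed = 21.6 / 0.1408 = 153.41 ≈ 153 mm/s.

153 mm/s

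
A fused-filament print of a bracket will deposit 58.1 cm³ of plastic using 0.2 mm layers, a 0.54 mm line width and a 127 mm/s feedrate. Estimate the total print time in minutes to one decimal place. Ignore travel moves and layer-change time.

Bead cross-section: 0.2 × 0.54 → 0.108 mm².
Path length: 58100 mm³ / 0.108 mm² → 537963 mm.
Extrusion time = 537963 / 127 = 4235.9 s.
Converting: 4235.9 s = 70.6 minutes.

70.6 minutes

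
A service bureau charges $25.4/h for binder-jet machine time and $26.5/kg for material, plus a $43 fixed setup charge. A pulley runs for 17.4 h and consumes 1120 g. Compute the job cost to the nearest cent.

$514.64

Time charge = 25.4 × 17.4, so $441.96.
Material charge: 26.5 × 1120/1000 → $29.68.
Adding setup: 441.96 + 29.68 + 43 → $514.64.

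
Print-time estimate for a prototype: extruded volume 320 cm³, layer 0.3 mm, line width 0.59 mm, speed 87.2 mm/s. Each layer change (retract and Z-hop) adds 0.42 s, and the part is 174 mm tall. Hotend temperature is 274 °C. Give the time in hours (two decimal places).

Extrusion cross-section = 0.3 × 0.59, so 0.177 mm².
Total extruded path = 320000/0.177 = 1807909.6 mm.
Extrusion time = 1807909.6 / 87.2, so 20732.9 s.
Layers = ⌈174/0.3⌉ = 580.
Layer-change overhead = 580 × 0.42 = 243.6 s.
Altogether 20732.9 + 243.6 = 20976.5 s, i.e. 5.83 hours.

5.83 hours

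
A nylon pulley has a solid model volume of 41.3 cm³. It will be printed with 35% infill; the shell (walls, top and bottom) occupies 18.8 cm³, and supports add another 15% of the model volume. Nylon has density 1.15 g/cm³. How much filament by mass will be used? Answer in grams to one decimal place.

37.8 g

Infill region: 41.3 − 18.8 → 22.5 cm³.
Infill deposited = 0.35 × 22.5, so 7.875 cm³.
Support = 0.15 × 41.3, so 6.195 cm³.
Total extruded: 18.8 + 7.875 + 6.195 → 32.87 cm³.
Mass = 32.87 × 1.15, so 37.8005 g.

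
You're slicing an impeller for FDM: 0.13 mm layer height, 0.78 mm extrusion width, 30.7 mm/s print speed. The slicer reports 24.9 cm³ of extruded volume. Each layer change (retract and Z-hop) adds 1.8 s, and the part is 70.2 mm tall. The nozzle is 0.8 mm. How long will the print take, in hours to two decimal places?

Extrusion cross-section = 0.13 × 0.78 = 0.1014 mm².
Toolpath length = 24.9 cm³ / 0.1014 mm² = 24900 / 0.1014 = 245562.1 mm.
Time extruding = 245562.1 / 30.7, so 7998.8 s.
Layers = ⌈70.2/0.13⌉ = 540.
Non-print overhead: 540 × 1.8 → 972 s.
Total = 7998.8 + 972 = 8970.8 s = 2.49 hours.

2.49 hours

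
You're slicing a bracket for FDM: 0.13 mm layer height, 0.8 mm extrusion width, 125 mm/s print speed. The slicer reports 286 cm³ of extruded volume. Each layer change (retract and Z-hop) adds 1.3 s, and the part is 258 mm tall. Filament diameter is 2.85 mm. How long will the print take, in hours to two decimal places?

6.83 hours

Extrusion cross-section: 0.13 × 0.8 → 0.104 mm².
Path length: 286000 mm³ / 0.104 mm² → 2750000 mm.
Time extruding: 2750000 / 125 → 22000 s.
Number of layers: 258 / 0.13 → 1985 (rounded up).
Layer-change overhead: 1985 × 1.3 → 2580.5 s.
Total = 22000 + 2580.5 = 24580.5 s = 6.83 hours.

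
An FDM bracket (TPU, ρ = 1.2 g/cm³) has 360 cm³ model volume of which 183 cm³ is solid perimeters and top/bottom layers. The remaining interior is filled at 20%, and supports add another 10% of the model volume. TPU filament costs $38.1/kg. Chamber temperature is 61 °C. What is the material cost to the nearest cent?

Interior volume = 360 − 183 = 177 cm³.
Deposited infill = 0.20 × 177 = 35.4 cm³.
Support = 0.10 × 360, so 36 cm³.
Deposited volume = 183 + 35.4 + 36 = 254.4 cm³.
Mass = 254.4 × 1.2 = 305.28 g.
Cost = 305.28 g / 1000 × $38.1/kg = $11.63.

$11.63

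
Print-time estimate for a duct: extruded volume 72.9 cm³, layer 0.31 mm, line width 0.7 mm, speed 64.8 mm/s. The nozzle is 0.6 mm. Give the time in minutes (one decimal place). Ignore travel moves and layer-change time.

86.4 minutes

Line area = 0.31 × 0.7, so 0.217 mm².
Path length: 72900 mm³ / 0.217 mm² → 335944.7 mm.
Print-move time = 335944.7 / 64.8 = 5184.3 s.
In the requested units: 5184.3 s = 86.4 minutes.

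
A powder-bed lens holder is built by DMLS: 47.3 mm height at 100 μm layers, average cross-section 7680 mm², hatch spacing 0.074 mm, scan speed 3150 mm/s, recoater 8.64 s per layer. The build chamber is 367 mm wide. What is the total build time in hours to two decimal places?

5.46 hours

Number of layers: 47.3 / 0.1 → 473 (rounded up).
Hatch length per layer = 7680 / 0.074 = 103783.8 mm.
Laser time per layer = 103783.8 / 3150, so 32.9472 s.
Time per layer = 32.9472 + 8.64, so 41.5872 s.
Build time = 473 × 41.5872 = 19670.7456 s = 5.46 hours.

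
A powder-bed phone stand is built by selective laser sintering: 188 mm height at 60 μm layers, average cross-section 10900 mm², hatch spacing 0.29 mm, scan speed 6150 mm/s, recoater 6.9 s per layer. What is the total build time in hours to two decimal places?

11.33 hours

Layers = ⌈188/0.06⌉ = 3134.
Hatch length per layer = 10900 / 0.29, so 37586.2 mm.
Laser time per layer = 37586.2 / 6150, so 6.1116 s.
Per-layer time = 6.1116 + 6.9 = 13.0116 s.
Build time = 3134 × 13.0116 = 40778.3544 s = 11.33 hours.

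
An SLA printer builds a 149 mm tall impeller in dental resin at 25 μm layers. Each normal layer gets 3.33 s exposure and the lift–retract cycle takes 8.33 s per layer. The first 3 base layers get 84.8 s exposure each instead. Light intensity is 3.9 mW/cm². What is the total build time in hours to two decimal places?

19.37 hours

Layers = ⌈149/0.025⌉ = 5960.
Burn-in layers: 3 × (84.8 + 8.33) → 279.39 s.
Regular layers: 5957 × (3.33 + 8.33) → 69458.62 s.
Total = 279.39 + 69458.62 = 69738.01 s = 19.37 hours.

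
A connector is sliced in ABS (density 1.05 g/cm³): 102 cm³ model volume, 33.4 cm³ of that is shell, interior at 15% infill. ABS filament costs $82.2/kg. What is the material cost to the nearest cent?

$3.77

Interior volume = 102 − 33.4 = 68.6 cm³.
Infill volume: 0.15 × 68.6 → 10.29 cm³.
Deposited volume = 33.4 + 10.29 = 43.69 cm³.
Mass = 43.69 × 1.05 = 45.8745 g.
Cost = 45.8745 g / 1000 × $82.2/kg = $3.77.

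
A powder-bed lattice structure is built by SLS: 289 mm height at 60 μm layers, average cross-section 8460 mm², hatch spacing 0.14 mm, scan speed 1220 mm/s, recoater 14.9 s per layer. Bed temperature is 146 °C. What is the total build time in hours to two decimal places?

Layers = ⌈289/0.06⌉ = 4817.
Per-layer scan distance: 8460 / 0.14 → 60428.6 mm.
Per-layer scan time = 60428.6 / 1220, so 49.5316 s.
Time per layer = 49.5316 + 14.9, so 64.4316 s.
Build time = 4817 × 64.4316 = 310367.0172 s = 86.21 hours.

86.21 hours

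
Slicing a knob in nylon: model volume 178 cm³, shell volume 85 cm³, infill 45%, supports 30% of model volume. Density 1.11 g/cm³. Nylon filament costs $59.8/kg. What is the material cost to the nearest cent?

$11.96

Infill region: 178 − 85 → 93 cm³.
Deposited infill: 0.45 × 93 → 41.85 cm³.
Support = 0.30 × 178 = 53.4 cm³.
Total extruded: 85 + 41.85 + 53.4 → 180.25 cm³.
Mass = 180.25 × 1.11 = 200.0775 g.
Cost = 200.0775 g / 1000 × $59.8/kg = $11.96.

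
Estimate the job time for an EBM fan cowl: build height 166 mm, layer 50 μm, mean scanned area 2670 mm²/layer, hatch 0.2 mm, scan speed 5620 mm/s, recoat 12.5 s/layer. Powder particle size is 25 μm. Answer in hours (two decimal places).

13.72 hours

Number of layers: 166 / 0.05 → 3320 (rounded up).
Scan path per layer: 2670 / 0.2 → 13350 mm.
Per-layer scan time = 13350 / 5620 = 2.3754 s.
Per-layer time: 2.3754 + 12.5 → 14.8754 s.
Total: 3320 × 14.8754 s = 49386.328 s → 13.72 hours.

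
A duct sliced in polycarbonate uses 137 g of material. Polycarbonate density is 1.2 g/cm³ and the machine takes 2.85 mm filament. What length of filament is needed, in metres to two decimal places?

17.90 m

Extruded volume: 137/1.2 = 114.1667 cm³ (114166.7 mm³).
Filament cross-section = π × (2.85/2)² = 6.3794 mm².
L = V/A = 114166.7/6.3794 = 17896.15 mm → 17.90 m.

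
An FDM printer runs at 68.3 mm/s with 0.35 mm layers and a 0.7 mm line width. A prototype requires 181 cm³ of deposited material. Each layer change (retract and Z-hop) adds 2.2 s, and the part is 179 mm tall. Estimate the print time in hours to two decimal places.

Bead cross-section: 0.35 × 0.7 → 0.245 mm².
Path length: 181000 mm³ / 0.245 mm² → 738775.5 mm.
Time extruding: 738775.5 / 68.3 → 10816.6 s.
Layers = ⌈179/0.35⌉ = 512.
Non-print overhead = 512 × 2.2, so 1126.4 s.
Altogether 10816.6 + 1126.4 = 11943 s, i.e. 3.32 hours.

3.32 hours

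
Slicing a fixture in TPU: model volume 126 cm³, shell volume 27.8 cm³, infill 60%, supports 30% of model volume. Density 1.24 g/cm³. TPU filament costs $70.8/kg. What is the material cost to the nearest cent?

Volume inside the shell: 126 − 27.8 → 98.2 cm³.
Infill volume = 0.60 × 98.2, so 58.92 cm³.
Support = 0.30 × 126 = 37.8 cm³.
Total extruded: 27.8 + 58.92 + 37.8 → 124.52 cm³.
Mass = 124.52 × 1.24 = 154.4048 g.
At $70.8/kg: 154.4048/1000 × 70.8 = $10.93.

$10.93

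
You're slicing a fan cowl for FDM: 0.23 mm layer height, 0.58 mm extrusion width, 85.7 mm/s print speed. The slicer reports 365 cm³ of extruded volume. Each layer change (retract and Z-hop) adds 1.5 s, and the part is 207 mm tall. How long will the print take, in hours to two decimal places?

9.24 hours

Bead cross-section = 0.23 × 0.58, so 0.1334 mm².
Path length: 365000 mm³ / 0.1334 mm² → 2736131.9 mm.
Print-move time = 2736131.9 / 85.7, so 31926.9 s.
Layers = ⌈207/0.23⌉ = 900.
Non-print overhead: 900 × 1.5 → 1350 s.
Total = 31926.9 + 1350 = 33276.9 s = 9.24 hours.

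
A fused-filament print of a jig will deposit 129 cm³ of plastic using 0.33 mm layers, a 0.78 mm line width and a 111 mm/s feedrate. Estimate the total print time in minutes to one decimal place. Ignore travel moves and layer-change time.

75.3 minutes

Extrusion cross-section = 0.33 × 0.78 = 0.2574 mm².
Path length: 129000 mm³ / 0.2574 mm² → 501165.5 mm.
Extrusion time = 501165.5 / 111 = 4515 s.
4515 s = 75.3 minutes.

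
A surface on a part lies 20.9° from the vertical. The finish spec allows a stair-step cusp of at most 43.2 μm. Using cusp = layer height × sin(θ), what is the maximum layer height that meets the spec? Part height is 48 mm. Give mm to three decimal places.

sin(20.9°) = 0.3567; t_max = 0.0432/0.3567 = 0.121 mm.

0.121 mm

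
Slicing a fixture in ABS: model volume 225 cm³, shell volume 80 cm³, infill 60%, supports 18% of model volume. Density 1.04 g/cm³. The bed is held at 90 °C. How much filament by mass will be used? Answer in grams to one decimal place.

215.8 g

Interior volume: 225 − 80 → 145 cm³.
Infill volume: 0.60 × 145 → 87 cm³.
Support = 0.18 × 225 = 40.5 cm³.
Total printed volume = 80 + 87 + 40.5, so 207.5 cm³.
Mass: 207.5 × 1.04 → 215.8 g.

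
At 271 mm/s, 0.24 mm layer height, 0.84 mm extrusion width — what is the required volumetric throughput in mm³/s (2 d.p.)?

Bead cross-section = 0.24 × 0.84 = 0.2016 mm².
Q = v·A = 271 × 0.2016 = 54.63 mm³/s.

54.63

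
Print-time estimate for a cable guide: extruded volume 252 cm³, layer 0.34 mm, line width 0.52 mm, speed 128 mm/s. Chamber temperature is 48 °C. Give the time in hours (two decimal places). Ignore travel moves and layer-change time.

Line area: 0.34 × 0.52 → 0.1768 mm².
Total extruded path = 252000/0.1768 = 1425339.4 mm.
Time extruding = 1425339.4 / 128 = 11135.5 s.
Converting: 11135.5 s = 3.09 hours.

3.09 hours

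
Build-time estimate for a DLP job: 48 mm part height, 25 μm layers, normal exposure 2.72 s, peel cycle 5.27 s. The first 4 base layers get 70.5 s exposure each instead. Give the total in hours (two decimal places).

Layer count = ceil(48 / 0.025) = 1920.
Burn-in layers: 4 × (70.5 + 5.27) → 303.08 s.
Remaining layers = 1916 × (2.72 + 5.27), so 15308.84 s.
Sum: 303.08 + 15308.84 = 15611.92 s → 4.34 hours.

4.34 hours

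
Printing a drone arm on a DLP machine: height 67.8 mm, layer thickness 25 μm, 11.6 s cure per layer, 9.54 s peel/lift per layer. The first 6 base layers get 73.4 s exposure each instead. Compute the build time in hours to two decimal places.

16.03 hours

Layers = ⌈67.8/0.025⌉ = 2712.
Burn-in layers: 6 × (73.4 + 9.54) → 497.64 s.
Regular layers: 2706 × (11.6 + 9.54) → 57204.84 s.
Sum: 497.64 + 57204.84 = 57702.48 s → 16.03 hours.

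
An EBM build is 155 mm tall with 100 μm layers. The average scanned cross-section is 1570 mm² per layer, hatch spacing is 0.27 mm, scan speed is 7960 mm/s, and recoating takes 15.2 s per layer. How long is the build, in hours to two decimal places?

6.86 hours

Layers = ⌈155/0.1⌉ = 1550.
Hatch length per layer: 1570 / 0.27 → 5814.8 mm.
Scan time per layer: 5814.8 / 7960 → 0.7305 s.
Per-layer time = 0.7305 + 15.2, so 15.9305 s.
Build time = 1550 × 15.9305 = 24692.275 s = 6.86 hours.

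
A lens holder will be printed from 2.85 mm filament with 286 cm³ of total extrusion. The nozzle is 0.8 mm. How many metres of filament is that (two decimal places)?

44.83 m

Filament cross-section = π × (2.85/2)² = 6.3794 mm².
Length = 286 cm³ / 6.3794 mm² = 286000 / 6.3794 = 44831.8 mm = 44.83 m.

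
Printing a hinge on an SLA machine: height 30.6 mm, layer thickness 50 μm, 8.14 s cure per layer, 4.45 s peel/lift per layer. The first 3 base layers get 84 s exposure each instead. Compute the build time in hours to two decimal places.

2.20 hours

Layer count = ceil(30.6 / 0.05) = 612.
Bottom layers = 3 × (84 + 4.45) = 265.35 s.
Normal layers = 609 × (8.14 + 4.45) = 7667.31 s.
Sum: 265.35 + 7667.31 = 7932.66 s → 2.20 hours.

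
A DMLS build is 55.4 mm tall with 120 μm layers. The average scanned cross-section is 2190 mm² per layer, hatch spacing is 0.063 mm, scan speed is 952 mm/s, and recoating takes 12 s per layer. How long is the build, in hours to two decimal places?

6.23 hours

Layers = ⌈55.4/0.12⌉ = 462.
Hatch length per layer = 2190 / 0.063 = 34761.9 mm.
Laser time per layer = 34761.9 / 952 = 36.5146 s.
Time per layer: 36.5146 + 12 → 48.5146 s.
462 layers × 48.5146 s/layer = 22413.7452 s, i.e. 6.23 hours.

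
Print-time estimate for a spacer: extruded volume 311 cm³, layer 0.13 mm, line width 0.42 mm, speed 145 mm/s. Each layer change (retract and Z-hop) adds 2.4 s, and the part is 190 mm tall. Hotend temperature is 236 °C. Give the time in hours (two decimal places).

11.89 hours

Extrusion cross-section: 0.13 × 0.42 → 0.0546 mm².
Path length: 311000 mm³ / 0.0546 mm² → 5695970.7 mm.
Extrusion time: 5695970.7 / 145 → 39282.6 s.
Number of layers: 190 / 0.13 → 1462 (rounded up).
Layer-change overhead = 1462 × 2.4, so 3508.8 s.
Total = 39282.6 + 3508.8 = 42791.4 s = 11.89 hours.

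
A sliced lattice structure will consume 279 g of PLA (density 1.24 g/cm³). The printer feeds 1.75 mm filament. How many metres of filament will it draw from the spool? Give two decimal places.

Extruded volume: 279/1.24 = 225 cm³ (225000 mm³).
Filament cross-section = π × (1.75/2)² = 2.4053 mm².
Length = 225000 / 2.4053 = 93543.42 mm = 93.54 m.

93.54 m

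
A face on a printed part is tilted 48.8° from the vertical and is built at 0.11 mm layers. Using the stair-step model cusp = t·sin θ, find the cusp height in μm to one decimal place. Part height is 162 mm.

Cusp = layer height × sin(48.8°) = 0.11 × 0.7524 = 0.082764 mm = 82.8 μm.

82.8 μm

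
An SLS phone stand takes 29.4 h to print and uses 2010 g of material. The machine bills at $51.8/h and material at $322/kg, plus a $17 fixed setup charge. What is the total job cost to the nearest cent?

Machine cost = 51.8 × 29.4 = $1522.92.
Feedstock cost = 322 × 2010/1000 = $647.22.
Adding setup: 1522.92 + 647.22 + 17 → $2187.14.

$2187.14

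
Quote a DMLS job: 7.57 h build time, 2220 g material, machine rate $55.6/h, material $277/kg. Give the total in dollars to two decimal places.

Time charge = 55.6 × 7.57, so $420.892.
Feedstock cost = 277 × 2220/1000 = $614.94.
Total = 420.892 + 614.94 = 1035.832 ≈ $1035.83.

$1035.83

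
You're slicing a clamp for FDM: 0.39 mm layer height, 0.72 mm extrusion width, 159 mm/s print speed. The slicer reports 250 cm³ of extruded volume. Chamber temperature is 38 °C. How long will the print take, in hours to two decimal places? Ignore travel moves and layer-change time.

1.56 hours

Bead cross-section = 0.39 × 0.72 = 0.2808 mm².
Toolpath length = 250 cm³ / 0.2808 mm² = 250000 / 0.2808 = 890313.4 mm.
Extrusion time = 890313.4 / 159 = 5599.5 s.
Converting: 5599.5 s = 1.56 hours.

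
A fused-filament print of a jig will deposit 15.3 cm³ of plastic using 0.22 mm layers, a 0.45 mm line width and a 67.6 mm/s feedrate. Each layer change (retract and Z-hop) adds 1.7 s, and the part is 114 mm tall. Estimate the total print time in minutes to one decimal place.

Bead cross-section: 0.22 × 0.45 → 0.099 mm².
Path length: 15300 mm³ / 0.099 mm² → 154545.5 mm.
Print-move time: 154545.5 / 67.6 → 2286.2 s.
Layers = ⌈114/0.22⌉ = 519.
Z-hop total = 519 × 1.7 = 882.3 s.
Altogether 2286.2 + 882.3 = 3168.5 s, i.e. 52.8 minutes.

52.8 minutes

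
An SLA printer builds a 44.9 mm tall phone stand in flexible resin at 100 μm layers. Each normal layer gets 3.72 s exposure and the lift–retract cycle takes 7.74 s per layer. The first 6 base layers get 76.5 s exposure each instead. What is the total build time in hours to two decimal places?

Number of layers: 44.9 / 0.1 → 449 (rounded up).
Bottom layers = 6 × (76.5 + 7.74) = 505.44 s.
Remaining layers = 443 × (3.72 + 7.74) = 5076.78 s.
Sum: 505.44 + 5076.78 = 5582.22 s → 1.55 hours.

1.55 hours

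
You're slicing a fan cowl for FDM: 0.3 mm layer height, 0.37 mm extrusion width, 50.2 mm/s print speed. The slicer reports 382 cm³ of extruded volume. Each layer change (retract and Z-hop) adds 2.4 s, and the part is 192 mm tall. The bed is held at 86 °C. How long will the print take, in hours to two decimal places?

Bead cross-section = 0.3 × 0.37, so 0.111 mm².
Path length: 382000 mm³ / 0.111 mm² → 3441441.4 mm.
Extrusion time: 3441441.4 / 50.2 → 68554.6 s.
Number of layers: 192 / 0.3 → 640 (rounded up).
Z-hop total: 640 × 2.4 → 1536 s.
Altogether 68554.6 + 1536 = 70090.6 s, i.e. 19.47 hours.

19.47 hours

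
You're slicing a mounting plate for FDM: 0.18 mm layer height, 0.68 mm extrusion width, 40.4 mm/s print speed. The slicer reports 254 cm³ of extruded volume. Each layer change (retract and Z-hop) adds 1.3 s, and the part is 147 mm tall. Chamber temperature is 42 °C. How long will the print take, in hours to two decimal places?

Bead cross-section: 0.18 × 0.68 → 0.1224 mm².
Toolpath length = 254 cm³ / 0.1224 mm² = 254000 / 0.1224 = 2075163.4 mm.
Print-move time: 2075163.4 / 40.4 → 51365.4 s.
Layers = ⌈147/0.18⌉ = 817.
Z-hop total = 817 × 1.3, so 1062.1 s.
Total = 51365.4 + 1062.1 = 52427.5 s = 14.56 hours.

14.56 hours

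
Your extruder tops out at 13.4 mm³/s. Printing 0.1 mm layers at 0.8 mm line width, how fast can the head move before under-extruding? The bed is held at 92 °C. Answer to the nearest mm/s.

168 mm/s

Extrusion cross-section = 0.1 × 0.8, so 0.08 mm².
Max speed = 13.4 / 0.08 = 167.50 ≈ 168 mm/s.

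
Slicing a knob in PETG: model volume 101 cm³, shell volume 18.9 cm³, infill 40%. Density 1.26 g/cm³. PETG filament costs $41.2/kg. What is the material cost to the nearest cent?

$2.69

Volume inside the shell = 101 − 18.9, so 82.1 cm³.
Infill deposited = 0.40 × 82.1 = 32.84 cm³.
Deposited volume: 18.9 + 32.84 → 51.74 cm³.
Mass: 51.74 × 1.26 → 65.1924 g.
At $41.2/kg: 65.1924/1000 × 41.2 = $2.69.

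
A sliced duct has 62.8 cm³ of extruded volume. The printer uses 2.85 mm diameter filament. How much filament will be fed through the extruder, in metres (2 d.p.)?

9.84 m

Filament cross-section = π × (2.85/2)² = 6.3794 mm².
Length = 62.8 cm³ / 6.3794 mm² = 62800 / 6.3794 = 9844.19 mm = 9.84 m.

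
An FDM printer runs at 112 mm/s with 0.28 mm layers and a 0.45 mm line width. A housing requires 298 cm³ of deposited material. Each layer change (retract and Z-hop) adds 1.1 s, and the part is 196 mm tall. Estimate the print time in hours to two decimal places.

6.08 hours

Extrusion cross-section = 0.28 × 0.45 = 0.126 mm².
Path length: 298000 mm³ / 0.126 mm² → 2365079.4 mm.
Extrusion time = 2365079.4 / 112, so 21116.8 s.
Number of layers: 196 / 0.28 → 700 (rounded up).
Z-hop total = 700 × 1.1 = 770 s.
Altogether 21116.8 + 770 = 21886.8 s, i.e. 6.08 hours.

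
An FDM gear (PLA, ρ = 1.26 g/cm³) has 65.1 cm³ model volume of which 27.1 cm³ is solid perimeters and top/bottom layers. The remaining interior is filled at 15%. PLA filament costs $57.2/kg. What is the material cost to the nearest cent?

$2.36

Infill region = 65.1 − 27.1, so 38 cm³.
Deposited infill = 0.15 × 38, so 5.7 cm³.
Total printed volume = 27.1 + 5.7 = 32.8 cm³.
Mass = 32.8 × 1.26, so 41.328 g.
Cost = 41.328 g / 1000 × $57.2/kg = $2.36.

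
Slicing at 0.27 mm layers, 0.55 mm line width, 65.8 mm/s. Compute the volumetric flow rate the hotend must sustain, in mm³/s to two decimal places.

A = 0.27 × 0.55 = 0.1485 mm².
Volumetric flow = 65.8 × 0.1485 = 9.77 mm³/s.

9.77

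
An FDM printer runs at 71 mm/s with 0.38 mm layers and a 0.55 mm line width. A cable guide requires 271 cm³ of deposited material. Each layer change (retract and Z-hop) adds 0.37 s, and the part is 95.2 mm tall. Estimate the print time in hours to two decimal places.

Line area: 0.38 × 0.55 → 0.209 mm².
Path length: 271000 mm³ / 0.209 mm² → 1296650.7 mm.
Extrusion time = 1296650.7 / 71, so 18262.7 s.
Number of layers: 95.2 / 0.38 → 251 (rounded up).
Layer-change overhead: 251 × 0.37 → 92.87 s.
Total = 18262.7 + 92.87 = 18355.57 s = 5.10 hours.

5.10 hours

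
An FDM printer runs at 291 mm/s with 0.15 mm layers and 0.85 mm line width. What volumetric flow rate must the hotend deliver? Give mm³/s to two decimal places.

Extrusion cross-section = 0.15 × 0.85, so 0.1275 mm².
Q = v·A = 291 × 0.1275 = 37.10 mm³/s.

37.10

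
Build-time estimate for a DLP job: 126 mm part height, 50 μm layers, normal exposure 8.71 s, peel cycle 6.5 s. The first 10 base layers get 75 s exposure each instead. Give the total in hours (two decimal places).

Layer count = ceil(126 / 0.05) = 2520.
Bottom layers: 10 × (75 + 6.5) → 815 s.
Normal layers = 2510 × (8.71 + 6.5), so 38177.1 s.
Total = 815 + 38177.1 = 38992.1 s = 10.83 hours.

10.83 hours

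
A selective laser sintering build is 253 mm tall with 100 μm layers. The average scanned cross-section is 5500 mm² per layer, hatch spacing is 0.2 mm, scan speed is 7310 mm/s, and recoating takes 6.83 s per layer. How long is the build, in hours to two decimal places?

7.44 hours

Number of layers: 253 / 0.1 → 2530 (rounded up).
Per-layer scan distance: 5500 / 0.2 → 27500 mm.
Scan time per layer = 27500 / 7310 = 3.762 s.
Per-layer time = 3.762 + 6.83 = 10.592 s.
Total: 2530 × 10.592 s = 26797.76 s → 7.44 hours.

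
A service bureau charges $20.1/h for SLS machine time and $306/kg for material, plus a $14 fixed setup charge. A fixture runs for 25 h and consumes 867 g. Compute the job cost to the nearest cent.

$781.80

Machine cost: 20.1 × 25 → $502.50.
Feedstock cost = 306 × 867/1000, so $265.302.
Total = 502.50 + 265.302 + 14 = 781.802 ≈ $781.80.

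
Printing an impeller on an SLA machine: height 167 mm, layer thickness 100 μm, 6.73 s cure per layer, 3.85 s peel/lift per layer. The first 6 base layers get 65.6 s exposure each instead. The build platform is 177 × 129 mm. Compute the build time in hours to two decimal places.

5.01 hours

Layers = ⌈167/0.1⌉ = 1670.
Base layers = 6 × (65.6 + 3.85), so 416.7 s.
Regular layers = 1664 × (6.73 + 3.85), so 17605.12 s.
Sum: 416.7 + 17605.12 = 18021.82 s → 5.01 hours.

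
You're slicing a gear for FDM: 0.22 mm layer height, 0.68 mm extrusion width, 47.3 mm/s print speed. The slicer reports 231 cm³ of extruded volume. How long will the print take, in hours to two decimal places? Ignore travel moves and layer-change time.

9.07 hours

Bead cross-section: 0.22 × 0.68 → 0.1496 mm².
Toolpath length = 231 cm³ / 0.1496 mm² = 231000 / 0.1496 = 1544117.6 mm.
Time extruding = 1544117.6 / 47.3 = 32645.2 s.
In the requested units: 32645.2 s = 9.07 hours.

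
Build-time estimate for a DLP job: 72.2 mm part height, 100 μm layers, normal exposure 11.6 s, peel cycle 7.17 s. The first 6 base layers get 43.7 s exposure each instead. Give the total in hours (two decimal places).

Layer count = ceil(72.2 / 0.1) = 722.
Bottom layers: 6 × (43.7 + 7.17) → 305.22 s.
Normal layers = 716 × (11.6 + 7.17), so 13439.32 s.
Total = 305.22 + 13439.32 = 13744.54 s = 3.82 hours.

3.82 hours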